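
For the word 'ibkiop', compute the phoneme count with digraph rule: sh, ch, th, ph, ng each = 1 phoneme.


Parsing 'ibkiop' greedily, digraphs first:
  'i' -> vowel phoneme (phonemes so far: 1)
  'b' -> consonant phoneme (phonemes so far: 2)
  'k' -> consonant phoneme (phonemes so far: 3)
  'i' -> vowel phoneme (phonemes so far: 4)
  'o' -> vowel phoneme (phonemes so far: 5)
  'p' -> consonant phoneme (phonemes so far: 6)
Total phonemes: 6

6


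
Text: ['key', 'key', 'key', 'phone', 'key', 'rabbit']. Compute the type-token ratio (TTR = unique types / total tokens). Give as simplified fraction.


Tokens: 6
Unique types: ('key', 'phone', 'rabbit') = 3
TTR = 3/6
Simplify: divide both by 3 -> 1/2
TTR = 1/2

1/2


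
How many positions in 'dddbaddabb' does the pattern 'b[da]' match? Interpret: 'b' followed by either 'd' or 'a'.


Pattern: b[da] means 'b' followed by either 'd' or 'a'.
Scanning 'dddbaddabb' position-by-position:
  Pos 0: window 'dd' -> no
  Pos 1: window 'dd' -> no
  Pos 2: window 'db' -> no
  Pos 3: window 'ba' -> MATCH
  Pos 4: window 'ad' -> no
  Pos 5: window 'dd' -> no
  Pos 6: window 'da' -> no
  Pos 7: window 'ab' -> no
  Pos 8: window 'bb' -> no
  Pos 9: window 'b' -> no
Total matches: 1

1


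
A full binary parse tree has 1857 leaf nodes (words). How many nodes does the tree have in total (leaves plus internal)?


Leaf nodes (terminals): 1857
Internal nodes = n - 1 = 1857 - 1 = 1856
Total = leaves + internal = 1857 + 1856 = 3713

3713


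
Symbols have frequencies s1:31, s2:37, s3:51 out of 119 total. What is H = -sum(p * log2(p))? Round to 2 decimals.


Computing entropy H = -sum(p_i * log2(p_i)):
  s1: p = 31/119 = 0.2605, -p*log2(p) = 0.5055
  s2: p = 37/119 = 0.3109, -p*log2(p) = 0.5240
  s3: p = 51/119 = 0.4286, -p*log2(p) = 0.5239
H = sum of terms = 1.5534
Rounded to 2 decimals: 1.55

1.55


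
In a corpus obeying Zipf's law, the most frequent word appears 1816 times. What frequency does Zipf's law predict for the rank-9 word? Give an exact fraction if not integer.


Zipf's law: freq(rank) = f1 / rank
f1 = 1816, rank = 9
freq = 1816 / 9
GCD(1816, 9) = 1
Simplified: 1816/9

1816/9


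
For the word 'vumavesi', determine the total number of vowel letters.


Scanning each character of 'vumavesi':
  Position 1: 'v' -> consonant (running count: 0)
  Position 2: 'u' -> vowel (running count: 1)
  Position 3: 'm' -> consonant (running count: 1)
  Position 4: 'a' -> vowel (running count: 2)
  Position 5: 'v' -> consonant (running count: 2)
  Position 6: 'e' -> vowel (running count: 3)
  Position 7: 's' -> consonant (running count: 3)
  Position 8: 'i' -> vowel (running count: 4)
Total vowels: 4

4


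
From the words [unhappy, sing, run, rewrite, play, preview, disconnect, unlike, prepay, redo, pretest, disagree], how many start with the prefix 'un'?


Checking each word for prefix 'un':
  'unhappy' -> YES, starts with 'un' (count: 1)
  'sing' -> no (count: 1)
  'run' -> no (count: 1)
  'rewrite' -> no (count: 1)
  'play' -> no (count: 1)
  'preview' -> no (count: 1)
  'disconnect' -> no (count: 1)
  'unlike' -> YES, starts with 'un' (count: 2)
  'prepay' -> no (count: 2)
  'redo' -> no (count: 2)
  'pretest' -> no (count: 2)
  'disagree' -> no (count: 2)
Total with prefix 'un': 2

2


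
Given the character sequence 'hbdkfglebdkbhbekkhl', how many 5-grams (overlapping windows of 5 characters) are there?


String 'hbdkfglebdkbhbekkhl' has length L = 19.
Number of overlapping n-grams = L - n + 1
Substituting: 19 - 5 + 1 = 15

15


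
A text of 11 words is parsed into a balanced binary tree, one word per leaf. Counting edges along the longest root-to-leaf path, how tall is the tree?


In a balanced binary tree with n leaves the deepest leaf is ceil(log2(n)) edges below the root.
log2(11) = 3.4594
ceil(3.4594) = 4
height (edges) = 4

4


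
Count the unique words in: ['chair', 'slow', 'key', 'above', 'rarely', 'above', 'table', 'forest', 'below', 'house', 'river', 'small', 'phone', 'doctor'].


Listing all tokens and tracking unique types:
  Token 1: 'chair' -> NEW (unique so far: 1)
  Token 2: 'slow' -> NEW (unique so far: 2)
  Token 3: 'key' -> NEW (unique so far: 3)
  Token 4: 'above' -> NEW (unique so far: 4)
  Token 5: 'rarely' -> NEW (unique so far: 5)
  Token 6: 'above' -> duplicate (unique so far: 5)
  Token 7: 'table' -> NEW (unique so far: 6)
  Token 8: 'forest' -> NEW (unique so far: 7)
  Token 9: 'below' -> NEW (unique so far: 8)
  Token 10: 'house' -> NEW (unique so far: 9)
  Token 11: 'river' -> NEW (unique so far: 10)
  Token 12: 'small' -> NEW (unique so far: 11)
  Token 13: 'phone' -> NEW (unique so far: 12)
  Token 14: 'doctor' -> NEW (unique so far: 13)
Unique types: ('above', 'below', 'chair', 'doctor', 'forest', 'house', 'key', 'phone', 'rarely', 'river', 'slow', 'small', 'table')
Vocabulary size: 13

13


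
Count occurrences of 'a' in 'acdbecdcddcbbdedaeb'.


Scanning 'acdbecdcddcbbdedaeb' for 'a':
  Position 0: 'a' -> MATCH (count: 1)
  Position 16: 'a' -> MATCH (count: 2)
Total occurrences of 'a': 2

2


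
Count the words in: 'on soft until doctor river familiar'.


Counting words by splitting on spaces:
  Word 1: 'on'
  Word 2: 'soft'
  Word 3: 'until'
  Word 4: 'doctor'
  Word 5: 'river'
  Word 6: 'familiar'
Total words: 6

6


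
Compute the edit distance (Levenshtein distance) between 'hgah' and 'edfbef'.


Building DP table for s1='hgah' (len 4) and s2='edfbef' (len 6):
       e  d  f  b  e  f
    0  1  2  3  4  5  6
  h 1  1  2  3  4  5  6
  g 2  2  2  3  4  5  6
  a 3  3  3  3  4  5  6
  h 4  4  4  4  4  5  6
Edit distance = dp[4][6] = 6

6


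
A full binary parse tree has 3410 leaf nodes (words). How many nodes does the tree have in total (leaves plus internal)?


Leaf nodes (terminals): 3410
Internal nodes = n - 1 = 3410 - 1 = 3409
Total = leaves + internal = 3410 + 3409 = 6819

6819


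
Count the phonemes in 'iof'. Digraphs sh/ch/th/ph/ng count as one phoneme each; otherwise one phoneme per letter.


Parsing 'iof' greedily, digraphs first:
  'i' -> vowel phoneme (phonemes so far: 1)
  'o' -> vowel phoneme (phonemes so far: 2)
  'f' -> consonant phoneme (phonemes so far: 3)
Total phonemes: 3

3


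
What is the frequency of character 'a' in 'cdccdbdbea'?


Scanning 'cdccdbdbea' for 'a':
  Position 9: 'a' -> MATCH (count: 1)
Total occurrences of 'a': 1

1


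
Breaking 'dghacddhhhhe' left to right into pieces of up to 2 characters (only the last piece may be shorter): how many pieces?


'dghacddhhhhe' has 12 characters.
Chunking with max size 2:
  Chunk 1: 'dg' (positions 0-1)
  Chunk 2: 'ha' (positions 2-3)
  Chunk 3: 'cd' (positions 4-5)
  Chunk 4: 'dh' (positions 6-7)
  Chunk 5: 'hh' (positions 8-9)
  Chunk 6: 'he' (positions 10-11)
Total chunks: ceil(12 / 2) = 6

6


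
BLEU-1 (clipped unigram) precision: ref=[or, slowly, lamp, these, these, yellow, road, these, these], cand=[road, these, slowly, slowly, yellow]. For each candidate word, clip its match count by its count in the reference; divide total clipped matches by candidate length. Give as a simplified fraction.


Reference word counts: {'lamp': 1, 'or': 1, 'road': 1, 'slowly': 1, 'these': 4, 'yellow': 1}
Checking each candidate word (with clipping):
  'road' -> in reference (ref count 1, used 1/1) -> match (matches: 1)
  'these' -> in reference (ref count 4, used 1/4) -> match (matches: 2)
  'slowly' -> in reference (ref count 1, used 1/1) -> match (matches: 3)
  'slowly' -> ref count 1 already used up (1/1) -> clipped, no match (matches: 3)
  'yellow' -> in reference (ref count 1, used 1/1) -> match (matches: 4)
Clipped matches: 4, Candidate length: 5
Precision = 4/5

4/5


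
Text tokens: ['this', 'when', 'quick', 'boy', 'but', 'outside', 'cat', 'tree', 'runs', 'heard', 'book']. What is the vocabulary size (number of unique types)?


Listing all tokens and tracking unique types:
  Token 1: 'this' -> NEW (unique so far: 1)
  Token 2: 'when' -> NEW (unique so far: 2)
  Token 3: 'quick' -> NEW (unique so far: 3)
  Token 4: 'boy' -> NEW (unique so far: 4)
  Token 5: 'but' -> NEW (unique so far: 5)
  Token 6: 'outside' -> NEW (unique so far: 6)
  Token 7: 'cat' -> NEW (unique so far: 7)
  Token 8: 'tree' -> NEW (unique so far: 8)
  Token 9: 'runs' -> NEW (unique so far: 9)
  Token 10: 'heard' -> NEW (unique so far: 10)
  Token 11: 'book' -> NEW (unique so far: 11)
Unique types: ('book', 'boy', 'but', 'cat', 'heard', 'outside', 'quick', 'runs', 'this', 'tree', 'when')
Vocabulary size: 11

11


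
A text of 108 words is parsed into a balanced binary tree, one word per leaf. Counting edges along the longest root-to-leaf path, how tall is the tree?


In a balanced binary tree with n leaves the deepest leaf is ceil(log2(n)) edges below the root.
log2(108) = 6.7549
ceil(6.7549) = 7
height (edges) = 7

7


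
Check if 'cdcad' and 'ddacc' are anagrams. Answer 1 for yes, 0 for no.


Sort characters of 'cdcad': 'accdd'
Sort characters of 'ddacc': 'accdd'
Sorted forms match -> they ARE anagrams
Result: 1

1


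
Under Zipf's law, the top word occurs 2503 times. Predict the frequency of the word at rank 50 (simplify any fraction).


Zipf's law: freq(rank) = f1 / rank
f1 = 2503, rank = 50
freq = 2503 / 50
GCD(2503, 50) = 1
Simplified: 2503/50

2503/50


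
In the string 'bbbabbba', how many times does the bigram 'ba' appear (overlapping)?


Scanning 'bbbabbba' for bigram 'ba':
  Position 0: 'bb' -> no
  Position 1: 'bb' -> no
  Position 2: 'ba' -> MATCH
  Position 3: 'ab' -> no
  Position 4: 'bb' -> no
  Position 5: 'bb' -> no
  Position 6: 'ba' -> MATCH
Total matches: 2

2


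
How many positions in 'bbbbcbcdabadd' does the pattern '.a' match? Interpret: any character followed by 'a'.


Pattern: .a means any character followed by 'a'.
Scanning 'bbbbcbcdabadd' position-by-position:
  Pos 0: window 'bb' -> no
  Pos 1: window 'bb' -> no
  Pos 2: window 'bb' -> no
  Pos 3: window 'bc' -> no
  Pos 4: window 'cb' -> no
  Pos 5: window 'bc' -> no
  Pos 6: window 'cd' -> no
  Pos 7: window 'da' -> MATCH
  Pos 8: window 'ab' -> no
  Pos 9: window 'ba' -> MATCH
  Pos 10: window 'ad' -> no
  Pos 11: window 'dd' -> no
  Pos 12: window 'd' -> no
Total matches: 2

2


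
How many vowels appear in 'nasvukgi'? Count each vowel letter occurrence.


Scanning each character of 'nasvukgi':
  Position 1: 'n' -> consonant (running count: 0)
  Position 2: 'a' -> vowel (running count: 1)
  Position 3: 's' -> consonant (running count: 1)
  Position 4: 'v' -> consonant (running count: 1)
  Position 5: 'u' -> vowel (running count: 2)
  Position 6: 'k' -> consonant (running count: 2)
  Position 7: 'g' -> consonant (running count: 2)
  Position 8: 'i' -> vowel (running count: 3)
Total vowels: 3

3


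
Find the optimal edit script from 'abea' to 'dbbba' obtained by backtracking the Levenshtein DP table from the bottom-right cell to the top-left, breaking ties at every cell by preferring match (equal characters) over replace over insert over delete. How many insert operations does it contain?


Edit distance = 3. Backtracking from cell (4, 5) with preference match > replace > insert > delete,
then listing the resulting alignment 'abea' -> 'dbbba' left to right:
  Step 1: insert 'd' [insertion #1]
  Step 2: replace a->b
  Step 3: keep 'b'
  Step 4: replace e->b
  Step 5: keep 'a'
Total insertions: 1

1


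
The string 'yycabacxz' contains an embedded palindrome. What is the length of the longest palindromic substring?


Scanning 'yycabacxz' for palindromic substrings.
Substring at positions 2-6: 'cabac'.
Check: reverse('cabac') = 'cabac' -> palindrome confirmed.
Neighbouring characters ('y' / 'x') break symmetry, so it cannot extend further.
No longer palindromic substring exists; longest length = 5

5


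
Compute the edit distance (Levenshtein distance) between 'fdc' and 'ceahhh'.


Building DP table for s1='fdc' (len 3) and s2='ceahhh' (len 6):
       c  e  a  h  h  h
    0  1  2  3  4  5  6
  f 1  1  2  3  4  5  6
  d 2  2  2  3  4  5  6
  c 3  2  3  3  4  5  6
Edit distance = dp[3][6] = 6

6


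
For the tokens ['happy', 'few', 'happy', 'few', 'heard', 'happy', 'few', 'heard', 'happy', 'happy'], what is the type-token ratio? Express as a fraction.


Tokens: 10
Unique types: ('few', 'happy', 'heard') = 3
TTR = 3/10
Already in lowest terms.

3/10


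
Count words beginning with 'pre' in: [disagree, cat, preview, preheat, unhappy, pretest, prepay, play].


Checking each word for prefix 'pre':
  'disagree' -> no (count: 0)
  'cat' -> no (count: 0)
  'preview' -> YES, starts with 'pre' (count: 1)
  'preheat' -> YES, starts with 'pre' (count: 2)
  'unhappy' -> no (count: 2)
  'pretest' -> YES, starts with 'pre' (count: 3)
  'prepay' -> YES, starts with 'pre' (count: 4)
  'play' -> no (count: 4)
Total with prefix 'pre': 4

4


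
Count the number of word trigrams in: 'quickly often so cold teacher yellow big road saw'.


Word trigrams from [9] words:
  Trigram 1: (quickly often so)
  Trigram 2: (often so cold)
  Trigram 3: (so cold teacher)
  Trigram 4: (cold teacher yellow)
  Trigram 5: (teacher yellow big)
  Trigram 6: (yellow big road)
  Trigram 7: (big road saw)
Total word trigrams: 9 - 2 = 7

7


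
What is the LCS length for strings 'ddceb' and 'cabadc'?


DP table for LCS of 'ddceb' and 'cabadc':
       c  a  b  a  d  c
    0  0  0  0  0  0  0
  d 0  0  0  0  0  1  1
  d 0  0  0  0  0  1  1
  c 0  1  1  1  1  1  2
  e 0  1  1  1  1  1  2
  b 0  1  1  2  2  2  2
LCS: 'dc'
LCS length = 2

2


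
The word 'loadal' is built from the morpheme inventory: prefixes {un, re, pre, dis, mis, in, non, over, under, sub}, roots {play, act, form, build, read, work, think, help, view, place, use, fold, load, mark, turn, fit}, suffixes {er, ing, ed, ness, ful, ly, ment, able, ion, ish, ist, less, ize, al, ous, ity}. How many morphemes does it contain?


Segmenting 'loadal' against the inventory:
  'load' -> root (morpheme 1)
  'al' -> suffix (morpheme 2)
Total morphemes: 2

2


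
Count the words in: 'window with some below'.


Counting words by splitting on spaces:
  Word 1: 'window'
  Word 2: 'with'
  Word 3: 'some'
  Word 4: 'below'
Total words: 4

4


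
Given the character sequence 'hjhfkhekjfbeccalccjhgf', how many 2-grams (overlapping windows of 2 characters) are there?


String 'hjhfkhekjfbeccalccjhgf' has length L = 22.
Number of overlapping n-grams = L - n + 1
Substituting: 22 - 2 + 1 = 21

21


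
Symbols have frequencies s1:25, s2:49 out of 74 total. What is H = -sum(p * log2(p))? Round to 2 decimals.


Computing entropy H = -sum(p_i * log2(p_i)):
  s1: p = 25/74 = 0.3378, -p*log2(p) = 0.5289
  s2: p = 49/74 = 0.6622, -p*log2(p) = 0.3938
H = sum of terms = 0.9227
Rounded to 2 decimals: 0.92

0.92


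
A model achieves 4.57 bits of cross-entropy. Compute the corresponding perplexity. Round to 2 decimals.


Perplexity formula: PP = 2^H
H = 4.57
PP = 2^4.57
Decompose: 2^4.57 = 2^4 * 2^0.57
2^4 = 16, 2^0.57 ~ 1.4845236
PP ~ 16 * 1.4845236 = 23.7523776
Rounded to 2 decimals: 23.75

23.75


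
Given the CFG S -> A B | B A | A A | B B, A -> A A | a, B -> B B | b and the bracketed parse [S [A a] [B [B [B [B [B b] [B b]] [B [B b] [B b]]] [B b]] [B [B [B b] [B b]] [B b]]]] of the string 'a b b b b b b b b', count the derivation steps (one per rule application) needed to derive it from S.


Every bracketed nonterminal node [X ...] in the tree is produced by exactly one rule application.
Reading the tree off as a leftmost derivation:
  Step 1: S  =>  A B   (applied S -> A B)
  Step 2: A B  =>  a B   (applied A -> a)
  Step 3: a B  =>  a B B   (applied B -> B B)
  Step 4: a B B  =>  a B B B   (applied B -> B B)
  Step 5: a B B B  =>  a B B B B   (applied B -> B B)
  Step 6: a B B B B  =>  a B B B B B   (applied B -> B B)
  Step 7: a B B B B B  =>  a b B B B B   (applied B -> b)
  Step 8: a b B B B B  =>  a b b B B B   (applied B -> b)
  Step 9: a b b B B B  =>  a b b B B B B   (applied B -> B B)
  Step 10: a b b B B B B  =>  a b b b B B B   (applied B -> b)
  Step 11: a b b b B B B  =>  a b b b b B B   (applied B -> b)
  Step 12: a b b b b B B  =>  a b b b b b B   (applied B -> b)
  Step 13: a b b b b b B  =>  a b b b b b B B   (applied B -> B B)
  Step 14: a b b b b b B B  =>  a b b b b b B B B   (applied B -> B B)
  Step 15: a b b b b b B B B  =>  a b b b b b b B B   (applied B -> b)
  Step 16: a b b b b b b B B  =>  a b b b b b b b B   (applied B -> b)
  Step 17: a b b b b b b b B  =>  a b b b b b b b b   (applied B -> b)
Final yield: a b b b b b b b b
Total rewrite steps: 17

17


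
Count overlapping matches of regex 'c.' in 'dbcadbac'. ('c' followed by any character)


Pattern: c. means 'c' followed by any character.
Scanning 'dbcadbac' position-by-position:
  Pos 0: window 'db' -> no
  Pos 1: window 'bc' -> no
  Pos 2: window 'ca' -> MATCH
  Pos 3: window 'ad' -> no
  Pos 4: window 'db' -> no
  Pos 5: window 'ba' -> no
  Pos 6: window 'ac' -> no
  Pos 7: window 'c' -> no
Total matches: 1

1


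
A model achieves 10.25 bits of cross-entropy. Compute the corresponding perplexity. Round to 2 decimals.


Perplexity formula: PP = 2^H
H = 10.25
PP = 2^10.25
Decompose: 2^10.25 = 2^10 * 2^0.25
2^10 = 1024, 2^0.25 ~ 1.1892071
PP ~ 1024 * 1.1892071 = 1217.7480704
Rounded to 2 decimals: 1217.75

1217.75


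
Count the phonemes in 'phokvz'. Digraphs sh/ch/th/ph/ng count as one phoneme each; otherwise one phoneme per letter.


Parsing 'phokvz' greedily, digraphs first:
  'ph' -> digraph (1 consonant phoneme) (phonemes so far: 1)
  'o' -> vowel phoneme (phonemes so far: 2)
  'k' -> consonant phoneme (phonemes so far: 3)
  'v' -> consonant phoneme (phonemes so far: 4)
  'z' -> consonant phoneme (phonemes so far: 5)
Total phonemes: 5

5


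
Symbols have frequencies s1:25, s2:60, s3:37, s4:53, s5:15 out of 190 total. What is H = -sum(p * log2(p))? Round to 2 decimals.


Computing entropy H = -sum(p_i * log2(p_i)):
  s1: p = 25/190 = 0.1316, -p*log2(p) = 0.3850
  s2: p = 60/190 = 0.3158, -p*log2(p) = 0.5251
  s3: p = 37/190 = 0.1947, -p*log2(p) = 0.4597
  s4: p = 53/190 = 0.2789, -p*log2(p) = 0.5138
  s5: p = 15/190 = 0.0789, -p*log2(p) = 0.2892
H = sum of terms = 2.1728
Rounded to 2 decimals: 2.17

2.17


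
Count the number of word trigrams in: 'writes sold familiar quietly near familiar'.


Word trigrams from [6] words:
  Trigram 1: (writes sold familiar)
  Trigram 2: (sold familiar quietly)
  Trigram 3: (familiar quietly near)
  Trigram 4: (quietly near familiar)
Total word trigrams: 6 - 2 = 4

4


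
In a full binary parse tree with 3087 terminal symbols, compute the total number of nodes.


Leaf nodes (terminals): 3087
Internal nodes = n - 1 = 3087 - 1 = 3086
Total = leaves + internal = 3087 + 3086 = 6173

6173


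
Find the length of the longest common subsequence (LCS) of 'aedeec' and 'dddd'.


DP table for LCS of 'aedeec' and 'dddd':
       d  d  d  d
    0  0  0  0  0
  a 0  0  0  0  0
  e 0  0  0  0  0
  d 0  1  1  1  1
  e 0  1  1  1  1
  e 0  1  1  1  1
  c 0  1  1  1  1
LCS: 'd'
LCS length = 1

1


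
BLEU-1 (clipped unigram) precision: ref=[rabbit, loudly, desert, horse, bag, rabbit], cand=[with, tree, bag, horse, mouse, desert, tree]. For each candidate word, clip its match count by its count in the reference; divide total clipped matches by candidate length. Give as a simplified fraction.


Reference word counts: {'bag': 1, 'desert': 1, 'horse': 1, 'loudly': 1, 'rabbit': 2}
Checking each candidate word (with clipping):
  'with' -> not in reference -> no match (matches: 0)
  'tree' -> not in reference -> no match (matches: 0)
  'bag' -> in reference (ref count 1, used 1/1) -> match (matches: 1)
  'horse' -> in reference (ref count 1, used 1/1) -> match (matches: 2)
  'mouse' -> not in reference -> no match (matches: 2)
  'desert' -> in reference (ref count 1, used 1/1) -> match (matches: 3)
  'tree' -> not in reference -> no match (matches: 3)
Clipped matches: 3, Candidate length: 7
Precision = 3/7

3/7


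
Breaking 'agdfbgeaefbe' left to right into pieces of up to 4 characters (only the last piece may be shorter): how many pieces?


'agdfbgeaefbe' has 12 characters.
Chunking with max size 4:
  Chunk 1: 'agdf' (positions 0-3)
  Chunk 2: 'bgea' (positions 4-7)
  Chunk 3: 'efbe' (positions 8-11)
Total chunks: ceil(12 / 4) = 3

3


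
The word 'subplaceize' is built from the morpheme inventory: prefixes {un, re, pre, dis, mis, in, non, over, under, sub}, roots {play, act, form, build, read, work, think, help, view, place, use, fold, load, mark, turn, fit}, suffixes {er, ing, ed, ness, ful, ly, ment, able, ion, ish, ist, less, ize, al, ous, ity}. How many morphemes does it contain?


Segmenting 'subplaceize' against the inventory:
  'sub' -> prefix (morpheme 1)
  'place' -> root (morpheme 2)
  'ize' -> suffix (morpheme 3)
Total morphemes: 3

3


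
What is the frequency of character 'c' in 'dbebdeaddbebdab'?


Scanning 'dbebdeaddbebdab' for 'c':
  No matches found.
Total occurrences of 'c': 0

0


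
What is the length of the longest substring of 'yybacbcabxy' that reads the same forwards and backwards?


Scanning 'yybacbcabxy' for palindromic substrings.
Substring at positions 2-8: 'bacbcab'.
Check: reverse('bacbcab') = 'bacbcab' -> palindrome confirmed.
Neighbouring characters ('y' / 'x') break symmetry, so it cannot extend further.
No longer palindromic substring exists; longest length = 7

7


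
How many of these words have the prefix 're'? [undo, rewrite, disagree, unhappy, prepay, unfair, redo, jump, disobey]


Checking each word for prefix 're':
  'undo' -> no (count: 0)
  'rewrite' -> YES, starts with 're' (count: 1)
  'disagree' -> no (count: 1)
  'unhappy' -> no (count: 1)
  'prepay' -> no (count: 1)
  'unfair' -> no (count: 1)
  'redo' -> YES, starts with 're' (count: 2)
  'jump' -> no (count: 2)
  'disobey' -> no (count: 2)
Total with prefix 're': 2

2


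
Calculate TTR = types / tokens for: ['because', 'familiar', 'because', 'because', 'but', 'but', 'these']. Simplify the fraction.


Tokens: 7
Unique types: ('because', 'but', 'familiar', 'these') = 4
TTR = 4/7
Already in lowest terms.

4/7


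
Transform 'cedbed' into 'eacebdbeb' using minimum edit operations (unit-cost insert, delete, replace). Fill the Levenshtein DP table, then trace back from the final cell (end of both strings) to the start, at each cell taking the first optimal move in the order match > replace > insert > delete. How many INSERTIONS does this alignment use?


Edit distance = 4. Backtracking from cell (6, 9) with preference match > replace > insert > delete,
then listing the resulting alignment 'cedbed' -> 'eacebdbeb' left to right:
  Step 1: insert 'e' [insertion #1]
  Step 2: insert 'a' [insertion #2]
  Step 3: keep 'c'
  Step 4: keep 'e'
  Step 5: insert 'b' [insertion #3]
  Step 6: keep 'd'
  Step 7: keep 'b'
  Step 8: keep 'e'
  Step 9: replace d->b
Total insertions: 3

3


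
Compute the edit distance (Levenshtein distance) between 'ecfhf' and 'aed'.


Building DP table for s1='ecfhf' (len 5) and s2='aed' (len 3):
       a  e  d
    0  1  2  3
  e 1  1  1  2
  c 2  2  2  2
  f 3  3  3  3
  h 4  4  4  4
  f 5  5  5  5
Edit distance = dp[5][3] = 5

5


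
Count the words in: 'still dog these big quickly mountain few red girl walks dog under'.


Counting words by splitting on spaces:
  Word 1: 'still'
  Word 2: 'dog'
  Word 3: 'these'
  Word 4: 'big'
  Word 5: 'quickly'
  Word 6: 'mountain'
  Word 7: 'few'
  Word 8: 'red'
  Word 9: 'girl'
  Word 10: 'walks'
  Word 11: 'dog'
  Word 12: 'under'
Total words: 12

12


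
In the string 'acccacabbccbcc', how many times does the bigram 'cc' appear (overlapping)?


Scanning 'acccacabbccbcc' for bigram 'cc':
  Position 0: 'ac' -> no
  Position 1: 'cc' -> MATCH
  Position 2: 'cc' -> MATCH
  Position 3: 'ca' -> no
  Position 4: 'ac' -> no
  Position 5: 'ca' -> no
  Position 6: 'ab' -> no
  Position 7: 'bb' -> no
  Position 8: 'bc' -> no
  Position 9: 'cc' -> MATCH
  Position 10: 'cb' -> no
  Position 11: 'bc' -> no
  Position 12: 'cc' -> MATCH
Total matches: 4

4


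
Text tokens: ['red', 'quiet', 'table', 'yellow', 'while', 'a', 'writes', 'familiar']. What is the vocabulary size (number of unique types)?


Listing all tokens and tracking unique types:
  Token 1: 'red' -> NEW (unique so far: 1)
  Token 2: 'quiet' -> NEW (unique so far: 2)
  Token 3: 'table' -> NEW (unique so far: 3)
  Token 4: 'yellow' -> NEW (unique so far: 4)
  Token 5: 'while' -> NEW (unique so far: 5)
  Token 6: 'a' -> NEW (unique so far: 6)
  Token 7: 'writes' -> NEW (unique so far: 7)
  Token 8: 'familiar' -> NEW (unique so far: 8)
Unique types: ('a', 'familiar', 'quiet', 'red', 'table', 'while', 'writes', 'yellow')
Vocabulary size: 8

8


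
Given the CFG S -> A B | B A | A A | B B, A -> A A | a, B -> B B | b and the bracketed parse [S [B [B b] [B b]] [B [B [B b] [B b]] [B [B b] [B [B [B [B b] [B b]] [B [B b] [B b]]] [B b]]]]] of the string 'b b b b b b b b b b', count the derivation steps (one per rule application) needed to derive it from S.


Every bracketed nonterminal node [X ...] in the tree is produced by exactly one rule application.
Reading the tree off as a leftmost derivation:
  Step 1: S  =>  B B   (applied S -> B B)
  Step 2: B B  =>  B B B   (applied B -> B B)
  Step 3: B B B  =>  b B B   (applied B -> b)
  Step 4: b B B  =>  b b B   (applied B -> b)
  Step 5: b b B  =>  b b B B   (applied B -> B B)
  Step 6: b b B B  =>  b b B B B   (applied B -> B B)
  Step 7: b b B B B  =>  b b b B B   (applied B -> b)
  Step 8: b b b B B  =>  b b b b B   (applied B -> b)
  Step 9: b b b b B  =>  b b b b B B   (applied B -> B B)
  Step 10: b b b b B B  =>  b b b b b B   (applied B -> b)
  Step 11: b b b b b B  =>  b b b b b B B   (applied B -> B B)
  Step 12: b b b b b B B  =>  b b b b b B B B   (applied B -> B B)
  Step 13: b b b b b B B B  =>  b b b b b B B B B   (applied B -> B B)
  Step 14: b b b b b B B B B  =>  b b b b b b B B B   (applied B -> b)
  Step 15: b b b b b b B B B  =>  b b b b b b b B B   (applied B -> b)
  Step 16: b b b b b b b B B  =>  b b b b b b b B B B   (applied B -> B B)
  Step 17: b b b b b b b B B B  =>  b b b b b b b b B B   (applied B -> b)
  Step 18: b b b b b b b b B B  =>  b b b b b b b b b B   (applied B -> b)
  Step 19: b b b b b b b b b B  =>  b b b b b b b b b b   (applied B -> b)
Final yield: b b b b b b b b b b
Total rewrite steps: 19

19


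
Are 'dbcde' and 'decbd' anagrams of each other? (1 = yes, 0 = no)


Sort characters of 'dbcde': 'bcdde'
Sort characters of 'decbd': 'bcdde'
Sorted forms match -> they ARE anagrams
Result: 1

1


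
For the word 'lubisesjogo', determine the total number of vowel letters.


Scanning each character of 'lubisesjogo':
  Position 1: 'l' -> consonant (running count: 0)
  Position 2: 'u' -> vowel (running count: 1)
  Position 3: 'b' -> consonant (running count: 1)
  Position 4: 'i' -> vowel (running count: 2)
  Position 5: 's' -> consonant (running count: 2)
  Position 6: 'e' -> vowel (running count: 3)
  Position 7: 's' -> consonant (running count: 3)
  Position 8: 'j' -> consonant (running count: 3)
  Position 9: 'o' -> vowel (running count: 4)
  Position 10: 'g' -> consonant (running count: 4)
  Position 11: 'o' -> vowel (running count: 5)
Total vowels: 5

5


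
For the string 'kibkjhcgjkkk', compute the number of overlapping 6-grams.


String 'kibkjhcgjkkk' has length L = 12.
Number of overlapping n-grams = L - n + 1
Substituting: 12 - 6 + 1 = 7

7


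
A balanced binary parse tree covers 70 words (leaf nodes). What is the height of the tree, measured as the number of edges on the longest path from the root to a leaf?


In a balanced binary tree with n leaves the deepest leaf is ceil(log2(n)) edges below the root.
log2(70) = 6.1293
ceil(6.1293) = 7
height (edges) = 7

7


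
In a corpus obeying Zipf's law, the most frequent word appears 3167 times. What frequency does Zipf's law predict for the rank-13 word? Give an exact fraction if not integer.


Zipf's law: freq(rank) = f1 / rank
f1 = 3167, rank = 13
freq = 3167 / 13
GCD(3167, 13) = 1
Simplified: 3167/13

3167/13


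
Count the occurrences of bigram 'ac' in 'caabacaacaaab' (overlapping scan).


Scanning 'caabacaacaaab' for bigram 'ac':
  Position 0: 'ca' -> no
  Position 1: 'aa' -> no
  Position 2: 'ab' -> no
  Position 3: 'ba' -> no
  Position 4: 'ac' -> MATCH
  Position 5: 'ca' -> no
  Position 6: 'aa' -> no
  Position 7: 'ac' -> MATCH
  Position 8: 'ca' -> no
  Position 9: 'aa' -> no
  Position 10: 'aa' -> no
  Position 11: 'ab' -> no
Total matches: 2

2


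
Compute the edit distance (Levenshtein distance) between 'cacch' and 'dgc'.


Building DP table for s1='cacch' (len 5) and s2='dgc' (len 3):
       d  g  c
    0  1  2  3
  c 1  1  2  2
  a 2  2  2  3
  c 3  3  3  2
  c 4  4  4  3
  h 5  5  5  4
Edit distance = dp[5][3] = 4

4


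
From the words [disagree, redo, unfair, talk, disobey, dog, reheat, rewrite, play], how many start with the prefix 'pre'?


Checking each word for prefix 'pre':
  'disagree' -> no (count: 0)
  'redo' -> no (count: 0)
  'unfair' -> no (count: 0)
  'talk' -> no (count: 0)
  'disobey' -> no (count: 0)
  'dog' -> no (count: 0)
  'reheat' -> no (count: 0)
  'rewrite' -> no (count: 0)
  'play' -> no (count: 0)
Total with prefix 'pre': 0

0


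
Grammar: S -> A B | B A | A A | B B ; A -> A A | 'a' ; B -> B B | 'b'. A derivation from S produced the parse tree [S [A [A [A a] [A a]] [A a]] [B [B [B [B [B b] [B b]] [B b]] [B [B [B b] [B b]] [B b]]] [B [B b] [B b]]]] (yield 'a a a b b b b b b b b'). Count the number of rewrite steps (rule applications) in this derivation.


Every bracketed nonterminal node [X ...] in the tree is produced by exactly one rule application.
Reading the tree off as a leftmost derivation:
  Step 1: S  =>  A B   (applied S -> A B)
  Step 2: A B  =>  A A B   (applied A -> A A)
  Step 3: A A B  =>  A A A B   (applied A -> A A)
  Step 4: A A A B  =>  a A A B   (applied A -> a)
  Step 5: a A A B  =>  a a A B   (applied A -> a)
  Step 6: a a A B  =>  a a a B   (applied A -> a)
  Step 7: a a a B  =>  a a a B B   (applied B -> B B)
  Step 8: a a a B B  =>  a a a B B B   (applied B -> B B)
  Step 9: a a a B B B  =>  a a a B B B B   (applied B -> B B)
  Step 10: a a a B B B B  =>  a a a B B B B B   (applied B -> B B)
  Step 11: a a a B B B B B  =>  a a a b B B B B   (applied B -> b)
  Step 12: a a a b B B B B  =>  a a a b b B B B   (applied B -> b)
  Step 13: a a a b b B B B  =>  a a a b b b B B   (applied B -> b)
  Step 14: a a a b b b B B  =>  a a a b b b B B B   (applied B -> B B)
  Step 15: a a a b b b B B B  =>  a a a b b b B B B B   (applied B -> B B)
  Step 16: a a a b b b B B B B  =>  a a a b b b b B B B   (applied B -> b)
  Step 17: a a a b b b b B B B  =>  a a a b b b b b B B   (applied B -> b)
  Step 18: a a a b b b b b B B  =>  a a a b b b b b b B   (applied B -> b)
  Step 19: a a a b b b b b b B  =>  a a a b b b b b b B B   (applied B -> B B)
  Step 20: a a a b b b b b b B B  =>  a a a b b b b b b b B   (applied B -> b)
  Step 21: a a a b b b b b b b B  =>  a a a b b b b b b b b   (applied B -> b)
Final yield: a a a b b b b b b b b
Total rewrite steps: 21

21


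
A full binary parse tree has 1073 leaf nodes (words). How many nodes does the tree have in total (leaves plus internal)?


Leaf nodes (terminals): 1073
Internal nodes = n - 1 = 1073 - 1 = 1072
Total = leaves + internal = 1073 + 1072 = 2145

2145


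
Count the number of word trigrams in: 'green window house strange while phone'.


Word trigrams from [6] words:
  Trigram 1: (green window house)
  Trigram 2: (window house strange)
  Trigram 3: (house strange while)
  Trigram 4: (strange while phone)
Total word trigrams: 6 - 2 = 4

4


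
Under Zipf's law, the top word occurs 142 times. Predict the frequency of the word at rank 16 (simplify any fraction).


Zipf's law: freq(rank) = f1 / rank
f1 = 142, rank = 16
freq = 142 / 16
GCD(142, 16) = 2
Simplified: 71/8

71/8


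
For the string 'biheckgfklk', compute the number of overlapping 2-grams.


String 'biheckgfklk' has length L = 11.
Number of overlapping n-grams = L - n + 1
Substituting: 11 - 2 + 1 = 10

10


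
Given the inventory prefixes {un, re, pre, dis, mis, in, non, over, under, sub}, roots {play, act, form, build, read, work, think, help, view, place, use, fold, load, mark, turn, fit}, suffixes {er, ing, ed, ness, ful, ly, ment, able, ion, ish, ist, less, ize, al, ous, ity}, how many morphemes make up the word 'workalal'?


Segmenting 'workalal' against the inventory:
  'work' -> root (morpheme 1)
  'al' -> suffix (morpheme 2)
  'al' -> suffix (morpheme 3)
Total morphemes: 3

3


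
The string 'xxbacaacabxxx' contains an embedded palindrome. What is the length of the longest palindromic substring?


Scanning 'xxbacaacabxxx' for palindromic substrings.
Substring at positions 0-11: 'xxbacaacabxx'.
Check: reverse('xxbacaacabxx') = 'xxbacaacabxx' -> palindrome confirmed.
Neighbouring characters ('-' / 'x') break symmetry, so it cannot extend further.
No longer palindromic substring exists; longest length = 12

12


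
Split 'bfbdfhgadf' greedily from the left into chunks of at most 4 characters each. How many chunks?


'bfbdfhgadf' has 10 characters.
Chunking with max size 4:
  Chunk 1: 'bfbd' (positions 0-3)
  Chunk 2: 'fhga' (positions 4-7)
  Chunk 3: 'df' (positions 8-9)
Total chunks: ceil(10 / 4) = 3

3


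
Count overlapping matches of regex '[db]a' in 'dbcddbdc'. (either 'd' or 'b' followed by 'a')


Pattern: [db]a means either 'd' or 'b' followed by 'a'.
Scanning 'dbcddbdc' position-by-position:
  Pos 0: window 'db' -> no
  Pos 1: window 'bc' -> no
  Pos 2: window 'cd' -> no
  Pos 3: window 'dd' -> no
  Pos 4: window 'db' -> no
  Pos 5: window 'bd' -> no
  Pos 6: window 'dc' -> no
  Pos 7: window 'c' -> no
Total matches: 0

0


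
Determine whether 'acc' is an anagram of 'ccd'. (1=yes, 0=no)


Sort characters of 'acc': 'acc'
Sort characters of 'ccd': 'ccd'
Sorted forms differ -> they are NOT anagrams
Result: 0

0


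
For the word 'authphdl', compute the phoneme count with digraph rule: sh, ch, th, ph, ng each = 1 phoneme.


Parsing 'authphdl' greedily, digraphs first:
  'a' -> vowel phoneme (phonemes so far: 1)
  'u' -> vowel phoneme (phonemes so far: 2)
  'th' -> digraph (1 consonant phoneme) (phonemes so far: 3)
  'ph' -> digraph (1 consonant phoneme) (phonemes so far: 4)
  'd' -> consonant phoneme (phonemes so far: 5)
  'l' -> consonant phoneme (phonemes so far: 6)
Total phonemes: 6

6


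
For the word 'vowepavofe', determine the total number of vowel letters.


Scanning each character of 'vowepavofe':
  Position 1: 'v' -> consonant (running count: 0)
  Position 2: 'o' -> vowel (running count: 1)
  Position 3: 'w' -> consonant (running count: 1)
  Position 4: 'e' -> vowel (running count: 2)
  Position 5: 'p' -> consonant (running count: 2)
  Position 6: 'a' -> vowel (running count: 3)
  Position 7: 'v' -> consonant (running count: 3)
  Position 8: 'o' -> vowel (running count: 4)
  Position 9: 'f' -> consonant (running count: 4)
  Position 10: 'e' -> vowel (running count: 5)
Total vowels: 5

5


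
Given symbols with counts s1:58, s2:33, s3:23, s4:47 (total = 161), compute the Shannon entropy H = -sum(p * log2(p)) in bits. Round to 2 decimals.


Computing entropy H = -sum(p_i * log2(p_i)):
  s1: p = 58/161 = 0.3602, -p*log2(p) = 0.5306
  s2: p = 33/161 = 0.2050, -p*log2(p) = 0.4687
  s3: p = 23/161 = 0.1429, -p*log2(p) = 0.4011
  s4: p = 47/161 = 0.2919, -p*log2(p) = 0.5186
H = sum of terms = 1.9190
Rounded to 2 decimals: 1.92

1.92


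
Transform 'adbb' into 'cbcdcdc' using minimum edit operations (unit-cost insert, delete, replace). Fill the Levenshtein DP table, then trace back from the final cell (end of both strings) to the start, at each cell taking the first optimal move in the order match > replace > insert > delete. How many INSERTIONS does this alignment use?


Edit distance = 6. Backtracking from cell (4, 7) with preference match > replace > insert > delete,
then listing the resulting alignment 'adbb' -> 'cbcdcdc' left to right:
  Step 1: insert 'c' [insertion #1]
  Step 2: insert 'b' [insertion #2]
  Step 3: replace a->c
  Step 4: keep 'd'
  Step 5: insert 'c' [insertion #3]
  Step 6: replace b->d
  Step 7: replace b->c
Total insertions: 3

3


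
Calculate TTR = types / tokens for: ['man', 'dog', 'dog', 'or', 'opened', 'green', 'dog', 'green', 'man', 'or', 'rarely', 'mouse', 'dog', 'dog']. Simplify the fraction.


Tokens: 14
Unique types: ('dog', 'green', 'man', 'mouse', 'opened', 'or', 'rarely') = 7
TTR = 7/14
Simplify: divide both by 7 -> 1/2
TTR = 1/2

1/2


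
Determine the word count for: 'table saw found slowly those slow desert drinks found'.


Counting words by splitting on spaces:
  Word 1: 'table'
  Word 2: 'saw'
  Word 3: 'found'
  Word 4: 'slowly'
  Word 5: 'those'
  Word 6: 'slow'
  Word 7: 'desert'
  Word 8: 'drinks'
  Word 9: 'found'
Total words: 9

9


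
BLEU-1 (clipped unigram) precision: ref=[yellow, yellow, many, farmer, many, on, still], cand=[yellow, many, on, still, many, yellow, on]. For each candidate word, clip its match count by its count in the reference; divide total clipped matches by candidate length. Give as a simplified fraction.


Reference word counts: {'farmer': 1, 'many': 2, 'on': 1, 'still': 1, 'yellow': 2}
Checking each candidate word (with clipping):
  'yellow' -> in reference (ref count 2, used 1/2) -> match (matches: 1)
  'many' -> in reference (ref count 2, used 1/2) -> match (matches: 2)
  'on' -> in reference (ref count 1, used 1/1) -> match (matches: 3)
  'still' -> in reference (ref count 1, used 1/1) -> match (matches: 4)
  'many' -> in reference (ref count 2, used 2/2) -> match (matches: 5)
  'yellow' -> in reference (ref count 2, used 2/2) -> match (matches: 6)
  'on' -> ref count 1 already used up (1/1) -> clipped, no match (matches: 6)
Clipped matches: 6, Candidate length: 7
Precision = 6/7

6/7


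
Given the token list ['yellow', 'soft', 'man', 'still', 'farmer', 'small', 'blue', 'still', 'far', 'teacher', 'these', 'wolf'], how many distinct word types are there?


Listing all tokens and tracking unique types:
  Token 1: 'yellow' -> NEW (unique so far: 1)
  Token 2: 'soft' -> NEW (unique so far: 2)
  Token 3: 'man' -> NEW (unique so far: 3)
  Token 4: 'still' -> NEW (unique so far: 4)
  Token 5: 'farmer' -> NEW (unique so far: 5)
  Token 6: 'small' -> NEW (unique so far: 6)
  Token 7: 'blue' -> NEW (unique so far: 7)
  Token 8: 'still' -> duplicate (unique so far: 7)
  Token 9: 'far' -> NEW (unique so far: 8)
  Token 10: 'teacher' -> NEW (unique so far: 9)
  Token 11: 'these' -> NEW (unique so far: 10)
  Token 12: 'wolf' -> NEW (unique so far: 11)
Unique types: ('blue', 'far', 'farmer', 'man', 'small', 'soft', 'still', 'teacher', 'these', 'wolf', 'yellow')
Vocabulary size: 11

11


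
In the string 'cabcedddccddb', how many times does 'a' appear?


Scanning 'cabcedddccddb' for 'a':
  Position 1: 'a' -> MATCH (count: 1)
Total occurrences of 'a': 1

1


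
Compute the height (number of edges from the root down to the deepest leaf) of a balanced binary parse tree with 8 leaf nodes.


In a balanced binary tree with n leaves the deepest leaf is ceil(log2(n)) edges below the root.
log2(8) = 3.0000
ceil(3.0000) = 3
height (edges) = 3

3


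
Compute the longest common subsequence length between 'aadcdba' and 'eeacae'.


DP table for LCS of 'aadcdba' and 'eeacae':
       e  e  a  c  a  e
    0  0  0  0  0  0  0
  a 0  0  0  1  1  1  1
  a 0  0  0  1  1  2  2
  d 0  0  0  1  1  2  2
  c 0  0  0  1  2  2  2
  d 0  0  0  1  2  2  2
  b 0  0  0  1  2  2  2
  a 0  0  0  1  2  3  3
LCS: 'aca'
LCS length = 3

3


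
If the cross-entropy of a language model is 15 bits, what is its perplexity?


Perplexity formula: PP = 2^H
H = 15
PP = 2^15
PP = 2^15 = 32768

32768


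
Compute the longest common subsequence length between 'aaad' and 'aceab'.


DP table for LCS of 'aaad' and 'aceab':
       a  c  e  a  b
    0  0  0  0  0  0
  a 0  1  1  1  1  1
  a 0  1  1  1  2  2
  a 0  1  1  1  2  2
  d 0  1  1  1  2  2
LCS: 'aa'
LCS length = 2

2
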